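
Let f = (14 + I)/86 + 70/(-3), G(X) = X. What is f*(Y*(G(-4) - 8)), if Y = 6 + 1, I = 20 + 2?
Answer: 82768/43 ≈ 1924.8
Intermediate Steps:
I = 22
Y = 7
f = -2956/129 (f = (14 + 22)/86 + 70/(-3) = 36*(1/86) + 70*(-1/3) = 18/43 - 70/3 = -2956/129 ≈ -22.915)
f*(Y*(G(-4) - 8)) = -20692*(-4 - 8)/129 = -20692*(-12)/129 = -2956/129*(-84) = 82768/43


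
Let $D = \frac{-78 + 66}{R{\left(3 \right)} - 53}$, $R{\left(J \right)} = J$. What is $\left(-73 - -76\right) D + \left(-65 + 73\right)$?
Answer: $\frac{218}{25} \approx 8.72$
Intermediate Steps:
$D = \frac{6}{25}$ ($D = \frac{-78 + 66}{3 - 53} = - \frac{12}{-50} = \left(-12\right) \left(- \frac{1}{50}\right) = \frac{6}{25} \approx 0.24$)
$\left(-73 - -76\right) D + \left(-65 + 73\right) = \left(-73 - -76\right) \frac{6}{25} + \left(-65 + 73\right) = \left(-73 + 76\right) \frac{6}{25} + 8 = 3 \cdot \frac{6}{25} + 8 = \frac{18}{25} + 8 = \frac{218}{25}$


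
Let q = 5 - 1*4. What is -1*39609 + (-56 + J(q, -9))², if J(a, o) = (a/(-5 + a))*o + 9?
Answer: -601703/16 ≈ -37606.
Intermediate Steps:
q = 1 (q = 5 - 4 = 1)
J(a, o) = 9 + a*o/(-5 + a) (J(a, o) = (a/(-5 + a))*o + 9 = a*o/(-5 + a) + 9 = 9 + a*o/(-5 + a))
-1*39609 + (-56 + J(q, -9))² = -1*39609 + (-56 + (-45 + 9*1 + 1*(-9))/(-5 + 1))² = -39609 + (-56 + (-45 + 9 - 9)/(-4))² = -39609 + (-56 - ¼*(-45))² = -39609 + (-56 + 45/4)² = -39609 + (-179/4)² = -39609 + 32041/16 = -601703/16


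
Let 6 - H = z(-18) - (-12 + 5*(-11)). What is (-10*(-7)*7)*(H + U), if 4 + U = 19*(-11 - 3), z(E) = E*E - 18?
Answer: -312130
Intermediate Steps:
z(E) = -18 + E**2 (z(E) = E**2 - 18 = -18 + E**2)
H = -367 (H = 6 - ((-18 + (-18)**2) - (-12 + 5*(-11))) = 6 - ((-18 + 324) - (-12 - 55)) = 6 - (306 - 1*(-67)) = 6 - (306 + 67) = 6 - 1*373 = 6 - 373 = -367)
U = -270 (U = -4 + 19*(-11 - 3) = -4 + 19*(-14) = -4 - 266 = -270)
(-10*(-7)*7)*(H + U) = (-10*(-7)*7)*(-367 - 270) = (70*7)*(-637) = 490*(-637) = -312130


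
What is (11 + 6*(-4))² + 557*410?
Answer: 228539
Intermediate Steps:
(11 + 6*(-4))² + 557*410 = (11 - 24)² + 228370 = (-13)² + 228370 = 169 + 228370 = 228539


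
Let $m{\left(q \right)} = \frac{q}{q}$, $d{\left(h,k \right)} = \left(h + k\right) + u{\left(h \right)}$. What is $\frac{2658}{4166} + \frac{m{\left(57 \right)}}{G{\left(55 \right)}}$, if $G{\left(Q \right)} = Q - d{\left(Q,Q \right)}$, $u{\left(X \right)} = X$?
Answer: $\frac{144107}{229130} \approx 0.62893$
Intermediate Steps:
$d{\left(h,k \right)} = k + 2 h$ ($d{\left(h,k \right)} = \left(h + k\right) + h = k + 2 h$)
$m{\left(q \right)} = 1$
$G{\left(Q \right)} = - 2 Q$ ($G{\left(Q \right)} = Q - \left(Q + 2 Q\right) = Q - 3 Q = - 2 Q$)
$\frac{2658}{4166} + \frac{m{\left(57 \right)}}{G{\left(55 \right)}} = \frac{2658}{4166} + 1 \frac{1}{\left(-2\right) 55} = 2658 \cdot \frac{1}{4166} + 1 \frac{1}{-110} = \frac{1329}{2083} + 1 \left(- \frac{1}{110}\right) = \frac{1329}{2083} - \frac{1}{110} = \frac{144107}{229130}$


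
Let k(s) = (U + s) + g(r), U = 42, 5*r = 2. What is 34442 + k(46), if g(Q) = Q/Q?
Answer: 34531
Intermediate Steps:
r = 2/5 (r = (1/5)*2 = 2/5 ≈ 0.40000)
g(Q) = 1
k(s) = 43 + s (k(s) = (42 + s) + 1 = 43 + s)
34442 + k(46) = 34442 + (43 + 46) = 34442 + 89 = 34531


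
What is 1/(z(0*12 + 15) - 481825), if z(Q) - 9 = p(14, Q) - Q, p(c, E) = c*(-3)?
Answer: -1/481873 ≈ -2.0752e-6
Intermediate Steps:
p(c, E) = -3*c
z(Q) = -33 - Q (z(Q) = 9 + (-3*14 - Q) = 9 + (-42 - Q) = -33 - Q)
1/(z(0*12 + 15) - 481825) = 1/((-33 - (0*12 + 15)) - 481825) = 1/((-33 - (0 + 15)) - 481825) = 1/((-33 - 1*15) - 481825) = 1/((-33 - 15) - 481825) = 1/(-48 - 481825) = 1/(-481873) = -1/481873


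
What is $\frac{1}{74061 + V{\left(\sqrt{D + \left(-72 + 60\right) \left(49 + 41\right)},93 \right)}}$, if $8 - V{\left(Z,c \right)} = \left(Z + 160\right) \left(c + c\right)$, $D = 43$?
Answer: $\frac{44309}{1999163533} + \frac{186 i \sqrt{1037}}{1999163533} \approx 2.2164 \cdot 10^{-5} + 2.9961 \cdot 10^{-6} i$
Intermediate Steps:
$V{\left(Z,c \right)} = 8 - 2 c \left(160 + Z\right)$ ($V{\left(Z,c \right)} = 8 - \left(Z + 160\right) \left(c + c\right) = 8 - \left(160 + Z\right) 2 c = 8 - 2 c \left(160 + Z\right)$)
$\frac{1}{74061 + V{\left(\sqrt{D + \left(-72 + 60\right) \left(49 + 41\right)},93 \right)}} = \frac{1}{74061 - \left(29752 + 2 \sqrt{43 + \left(-72 + 60\right) \left(49 + 41\right)} 93\right)} = \frac{1}{74061 - \left(29752 + 2 \sqrt{43 - 1080} \cdot 93\right)} = \frac{1}{74061 - \left(29752 + 2 \sqrt{-1037} \cdot 93\right)} = \frac{1}{74061 - \left(29752 + 2 i \sqrt{1037} \cdot 93\right)} = \frac{1}{74061 - \left(29752 + 186 i \sqrt{1037}\right)} = \frac{1}{44309 - 186 i \sqrt{1037}}$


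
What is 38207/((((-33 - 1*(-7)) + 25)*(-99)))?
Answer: 38207/99 ≈ 385.93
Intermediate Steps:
38207/((((-33 - 1*(-7)) + 25)*(-99))) = 38207/((((-33 + 7) + 25)*(-99))) = 38207/(((-26 + 25)*(-99))) = 38207/((-1*(-99))) = 38207/99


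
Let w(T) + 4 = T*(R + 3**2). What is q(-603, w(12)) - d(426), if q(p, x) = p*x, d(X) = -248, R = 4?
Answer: -91408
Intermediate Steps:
w(T) = -4 + 13*T (w(T) = -4 + T*(4 + 3**2) = -4 + T*(4 + 9) = -4 + T*13 = -4 + 13*T)
q(-603, w(12)) - d(426) = -603*(-4 + 13*12) - 1*(-248) = -603*(-4 + 156) + 248 = -603*152 + 248 = -91656 + 248 = -91408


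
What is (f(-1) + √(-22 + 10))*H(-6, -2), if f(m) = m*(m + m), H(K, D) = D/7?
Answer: -4/7 - 4*I*√3/7 ≈ -0.57143 - 0.98974*I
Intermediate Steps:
H(K, D) = D/7 (H(K, D) = D*(⅐) = D/7)
f(m) = 2*m² (f(m) = m*(2*m) = 2*m²)
(f(-1) + √(-22 + 10))*H(-6, -2) = (2*(-1)² + √(-22 + 10))*((⅐)*(-2)) = (2*1 + √(-12))*(-2/7) = (2 + 2*I*√3)*(-2/7) = -4/7 - 4*I*√3/7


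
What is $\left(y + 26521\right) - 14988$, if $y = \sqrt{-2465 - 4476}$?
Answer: $11533 + i \sqrt{6941} \approx 11533.0 + 83.313 i$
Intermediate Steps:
$y = i \sqrt{6941}$ ($y = \sqrt{-6941} = i \sqrt{6941} \approx 83.313 i$)
$\left(y + 26521\right) - 14988 = \left(i \sqrt{6941} + 26521\right) - 14988 = \left(26521 + i \sqrt{6941}\right) - 14988 = 11533 + i \sqrt{6941}$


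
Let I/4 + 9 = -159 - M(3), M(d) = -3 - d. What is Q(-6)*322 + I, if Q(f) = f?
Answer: -2580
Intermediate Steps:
I = -648 (I = -36 + 4*(-159 - (-3 - 1*3)) = -36 + 4*(-159 - (-3 - 3)) = -36 + 4*(-159 - 1*(-6)) = -36 + 4*(-159 + 6) = -36 + 4*(-153) = -36 - 612 = -648)
Q(-6)*322 + I = -6*322 - 648 = -1932 - 648 = -2580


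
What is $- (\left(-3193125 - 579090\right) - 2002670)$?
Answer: $5774885$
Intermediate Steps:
$- (\left(-3193125 - 579090\right) - 2002670) = - (-3772215 - 2002670) = \left(-1\right) \left(-5774885\right) = 5774885$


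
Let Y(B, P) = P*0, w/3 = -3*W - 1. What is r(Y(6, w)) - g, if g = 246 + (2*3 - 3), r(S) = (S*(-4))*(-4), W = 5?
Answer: -249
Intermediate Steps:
w = -48 (w = 3*(-3*5 - 1) = 3*(-15 - 1) = 3*(-16) = -48)
Y(B, P) = 0
r(S) = 16*S (r(S) = -4*S*(-4) = 16*S)
g = 249 (g = 246 + (6 - 3) = 246 + 3 = 249)
r(Y(6, w)) - g = 16*0 - 1*249 = 0 - 249 = -249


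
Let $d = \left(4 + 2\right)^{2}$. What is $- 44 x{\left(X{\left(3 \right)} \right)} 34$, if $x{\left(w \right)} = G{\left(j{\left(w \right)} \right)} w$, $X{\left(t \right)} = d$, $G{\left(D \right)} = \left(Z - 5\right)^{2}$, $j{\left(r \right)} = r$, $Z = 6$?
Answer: $-53856$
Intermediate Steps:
$G{\left(D \right)} = 1$ ($G{\left(D \right)} = \left(6 - 5\right)^{2} = 1^{2} = 1$)
$d = 36$ ($d = 6^{2} = 36$)
$X{\left(t \right)} = 36$
$x{\left(w \right)} = w$ ($x{\left(w \right)} = 1 w = w$)
$- 44 x{\left(X{\left(3 \right)} \right)} 34 = \left(-44\right) 36 \cdot 34 = \left(-1584\right) 34 = -53856$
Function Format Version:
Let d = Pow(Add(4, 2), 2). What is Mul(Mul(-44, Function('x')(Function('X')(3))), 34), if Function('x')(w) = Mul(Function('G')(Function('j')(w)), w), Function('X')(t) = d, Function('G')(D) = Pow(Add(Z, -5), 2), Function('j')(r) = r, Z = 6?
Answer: -53856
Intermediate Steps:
Function('G')(D) = 1 (Function('G')(D) = Pow(Add(6, -5), 2) = Pow(1, 2) = 1)
d = 36 (d = Pow(6, 2) = 36)
Function('X')(t) = 36
Function('x')(w) = w (Function('x')(w) = Mul(1, w) = w)
Mul(Mul(-44, Function('x')(Function('X')(3))), 34) = Mul(Mul(-44, 36), 34) = Mul(-1584, 34) = -53856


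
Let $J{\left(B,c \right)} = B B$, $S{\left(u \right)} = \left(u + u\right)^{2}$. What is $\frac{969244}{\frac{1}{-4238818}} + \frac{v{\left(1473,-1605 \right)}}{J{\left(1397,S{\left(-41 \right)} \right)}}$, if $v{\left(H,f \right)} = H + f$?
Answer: $- \frac{728916897800579060}{177419} \approx -4.1084 \cdot 10^{12}$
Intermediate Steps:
$S{\left(u \right)} = 4 u^{2}$ ($S{\left(u \right)} = \left(2 u\right)^{2} = 4 u^{2}$)
$J{\left(B,c \right)} = B^{2}$
$\frac{969244}{\frac{1}{-4238818}} + \frac{v{\left(1473,-1605 \right)}}{J{\left(1397,S{\left(-41 \right)} \right)}} = \frac{969244}{\frac{1}{-4238818}} + \frac{1473 - 1605}{1397^{2}} = \frac{969244}{- \frac{1}{4238818}} - \frac{132}{1951609} = 969244 \left(-4238818\right) - \frac{12}{177419} = -4108448913592 - \frac{12}{177419} = - \frac{728916897800579060}{177419}$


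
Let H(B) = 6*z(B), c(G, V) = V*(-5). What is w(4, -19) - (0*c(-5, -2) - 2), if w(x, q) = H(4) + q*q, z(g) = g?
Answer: 387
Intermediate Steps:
c(G, V) = -5*V
H(B) = 6*B
w(x, q) = 24 + q**2 (w(x, q) = 6*4 + q*q = 24 + q**2)
w(4, -19) - (0*c(-5, -2) - 2) = (24 + (-19)**2) - (0*(-5*(-2)) - 2) = (24 + 361) - (0*10 - 2) = 385 - (0 - 2) = 385 - 1*(-2) = 385 + 2 = 387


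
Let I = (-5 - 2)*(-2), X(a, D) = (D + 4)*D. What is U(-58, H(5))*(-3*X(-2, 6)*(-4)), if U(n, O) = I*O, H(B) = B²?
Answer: 252000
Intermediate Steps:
X(a, D) = D*(4 + D) (X(a, D) = (4 + D)*D = D*(4 + D))
I = 14 (I = -7*(-2) = 14)
U(n, O) = 14*O
U(-58, H(5))*(-3*X(-2, 6)*(-4)) = (14*5²)*(-18*(4 + 6)*(-4)) = (14*25)*(-18*10*(-4)) = 350*(-3*60*(-4)) = 350*(-180*(-4)) = 350*720 = 252000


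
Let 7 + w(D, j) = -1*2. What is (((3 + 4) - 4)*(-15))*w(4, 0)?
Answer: 405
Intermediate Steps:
w(D, j) = -9 (w(D, j) = -7 - 1*2 = -7 - 2 = -9)
(((3 + 4) - 4)*(-15))*w(4, 0) = (((3 + 4) - 4)*(-15))*(-9) = ((7 - 4)*(-15))*(-9) = (3*(-15))*(-9) = -45*(-9) = 405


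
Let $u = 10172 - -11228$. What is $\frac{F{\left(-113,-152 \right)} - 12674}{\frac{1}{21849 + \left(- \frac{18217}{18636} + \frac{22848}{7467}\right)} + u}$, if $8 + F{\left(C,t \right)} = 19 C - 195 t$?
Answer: $\frac{15011874810435849}{21690238446447604} \approx 0.6921$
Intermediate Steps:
$u = 21400$ ($u = 10172 + 11228 = 21400$)
$F{\left(C,t \right)} = -8 - 195 t + 19 C$ ($F{\left(C,t \right)} = -8 + \left(19 C - 195 t\right) = -8 + \left(- 195 t + 19 C\right) = -8 - 195 t + 19 C$)
$\frac{F{\left(-113,-152 \right)} - 12674}{\frac{1}{21849 + \left(- \frac{18217}{18636} + \frac{22848}{7467}\right)} + u} = \frac{\left(-8 - -29640 + 19 \left(-113\right)\right) - 12674}{\frac{1}{21849 + \left(- \frac{18217}{18636} + \frac{22848}{7467}\right)} + 21400} = \frac{\left(-8 + 29640 - 2147\right) - 12674}{\frac{1}{21849 + \left(\left(-18217\right) \frac{1}{18636} + 22848 \cdot \frac{1}{7467}\right)} + 21400} = \frac{27485 - 12674}{\frac{1}{21849 + \left(- \frac{18217}{18636} + \frac{7616}{2489}\right)} + 21400} = \frac{14811}{\frac{1}{21849 + \frac{96589663}{46385004}} + 21400} = \frac{14811}{\frac{1}{\frac{1013562542059}{46385004}} + 21400} = \frac{14811}{\frac{46385004}{1013562542059} + 21400} = \frac{14811}{\frac{21690238446447604}{1013562542059}} = 14811 \cdot \frac{1013562542059}{21690238446447604} = \frac{15011874810435849}{21690238446447604}$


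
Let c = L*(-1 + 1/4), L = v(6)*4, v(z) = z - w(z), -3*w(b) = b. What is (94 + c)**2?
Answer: 4900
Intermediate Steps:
w(b) = -b/3
v(z) = 4*z/3 (v(z) = z - (-1)*z/3 = z + z/3 = 4*z/3)
L = 32 (L = ((4/3)*6)*4 = 8*4 = 32)
c = -24 (c = 32*(-1 + 1/4) = 32*(-3/4) = -24)
(94 + c)**2 = (94 - 24)**2 = 70**2 = 4900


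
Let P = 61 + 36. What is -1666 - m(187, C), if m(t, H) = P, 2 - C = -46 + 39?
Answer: -1763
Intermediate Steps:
C = 9 (C = 2 - (-46 + 39) = 2 - 1*(-7) = 2 + 7 = 9)
P = 97
m(t, H) = 97
-1666 - m(187, C) = -1666 - 1*97 = -1666 - 97 = -1763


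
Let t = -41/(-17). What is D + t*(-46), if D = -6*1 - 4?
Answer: -2056/17 ≈ -120.94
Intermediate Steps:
D = -10 (D = -6 - 4 = -10)
t = 41/17 (t = -41*(-1/17) = 41/17 ≈ 2.4118)
D + t*(-46) = -10 + (41/17)*(-46) = -10 - 1886/17 = -2056/17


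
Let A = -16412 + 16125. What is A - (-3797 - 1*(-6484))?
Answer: -2974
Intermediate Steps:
A = -287
A - (-3797 - 1*(-6484)) = -287 - (-3797 - 1*(-6484)) = -287 - (-3797 + 6484) = -287 - 1*2687 = -287 - 2687 = -2974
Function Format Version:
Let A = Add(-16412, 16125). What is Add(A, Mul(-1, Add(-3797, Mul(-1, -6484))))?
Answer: -2974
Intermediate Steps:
A = -287
Add(A, Mul(-1, Add(-3797, Mul(-1, -6484)))) = Add(-287, Mul(-1, Add(-3797, Mul(-1, -6484)))) = Add(-287, Mul(-1, Add(-3797, 6484))) = Add(-287, Mul(-1, 2687)) = Add(-287, -2687) = -2974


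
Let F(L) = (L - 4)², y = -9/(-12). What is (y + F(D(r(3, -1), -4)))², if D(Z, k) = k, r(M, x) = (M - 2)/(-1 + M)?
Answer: 67081/16 ≈ 4192.6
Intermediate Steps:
r(M, x) = (-2 + M)/(-1 + M)
y = ¾ (y = -9*(-1/12) = ¾ ≈ 0.75000)
F(L) = (-4 + L)²
(y + F(D(r(3, -1), -4)))² = (¾ + (-4 - 4)²)² = (¾ + (-8)²)² = (¾ + 64)² = (259/4)² = 67081/16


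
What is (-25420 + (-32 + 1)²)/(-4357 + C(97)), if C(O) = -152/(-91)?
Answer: 71799/12785 ≈ 5.6159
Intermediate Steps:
C(O) = 152/91 (C(O) = -152*(-1/91) = 152/91)
(-25420 + (-32 + 1)²)/(-4357 + C(97)) = (-25420 + (-32 + 1)²)/(-4357 + 152/91) = (-25420 + (-31)²)/(-396335/91) = (-25420 + 961)*(-91/396335) = -24459*(-91/396335) = 71799/12785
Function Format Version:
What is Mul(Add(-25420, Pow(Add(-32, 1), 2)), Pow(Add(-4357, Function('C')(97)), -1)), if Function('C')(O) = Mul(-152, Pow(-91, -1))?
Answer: Rational(71799, 12785) ≈ 5.6159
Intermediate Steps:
Function('C')(O) = Rational(152, 91) (Function('C')(O) = Mul(-152, Rational(-1, 91)) = Rational(152, 91))
Mul(Add(-25420, Pow(Add(-32, 1), 2)), Pow(Add(-4357, Function('C')(97)), -1)) = Mul(Add(-25420, Pow(Add(-32, 1), 2)), Pow(Add(-4357, Rational(152, 91)), -1)) = Mul(Add(-25420, Pow(-31, 2)), Pow(Rational(-396335, 91), -1)) = Mul(Add(-25420, 961), Rational(-91, 396335)) = Mul(-24459, Rational(-91, 396335)) = Rational(71799, 12785)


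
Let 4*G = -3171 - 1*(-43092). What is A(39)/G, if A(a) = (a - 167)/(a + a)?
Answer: -256/1556919 ≈ -0.00016443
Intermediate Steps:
A(a) = (-167 + a)/(2*a) (A(a) = (-167 + a)/((2*a)) = (-167 + a)*(1/(2*a)) = (-167 + a)/(2*a))
G = 39921/4 (G = (-3171 - 1*(-43092))/4 = (-3171 + 43092)/4 = (¼)*39921 = 39921/4 ≈ 9980.3)
A(39)/G = ((½)*(-167 + 39)/39)/(39921/4) = ((½)*(1/39)*(-128))*(4/39921) = -64/39*4/39921 = -256/1556919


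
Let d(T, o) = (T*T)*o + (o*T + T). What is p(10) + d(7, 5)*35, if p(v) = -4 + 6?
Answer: 10047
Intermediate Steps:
p(v) = 2
d(T, o) = T + T*o + o*T² (d(T, o) = T²*o + (T*o + T) = o*T² + (T + T*o) = T + T*o + o*T²)
p(10) + d(7, 5)*35 = 2 + (7*(1 + 5 + 7*5))*35 = 2 + (7*(1 + 5 + 35))*35 = 2 + (7*41)*35 = 2 + 287*35 = 2 + 10045 = 10047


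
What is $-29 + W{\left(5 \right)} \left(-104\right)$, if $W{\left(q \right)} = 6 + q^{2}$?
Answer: $-3253$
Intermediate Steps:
$-29 + W{\left(5 \right)} \left(-104\right) = -29 + \left(6 + 5^{2}\right) \left(-104\right) = -29 + \left(6 + 25\right) \left(-104\right) = -29 + 31 \left(-104\right) = -29 - 3224 = -3253$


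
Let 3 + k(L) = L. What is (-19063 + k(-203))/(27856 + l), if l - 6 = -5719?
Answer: -6423/7381 ≈ -0.87021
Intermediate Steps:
l = -5713 (l = 6 - 5719 = -5713)
k(L) = -3 + L
(-19063 + k(-203))/(27856 + l) = (-19063 + (-3 - 203))/(27856 - 5713) = (-19063 - 206)/22143 = -19269*1/22143 = -6423/7381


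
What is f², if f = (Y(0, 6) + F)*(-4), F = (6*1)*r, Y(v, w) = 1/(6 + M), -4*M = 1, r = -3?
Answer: 2689600/529 ≈ 5084.3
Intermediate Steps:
M = -¼ (M = -¼*1 = -¼ ≈ -0.25000)
Y(v, w) = 4/23 (Y(v, w) = 1/(6 - ¼) = 1/(23/4) = 4/23)
F = -18 (F = (6*1)*(-3) = 6*(-3) = -18)
f = 1640/23 (f = (4/23 - 18)*(-4) = -410/23*(-4) = 1640/23 ≈ 71.304)
f² = (1640/23)² = 2689600/529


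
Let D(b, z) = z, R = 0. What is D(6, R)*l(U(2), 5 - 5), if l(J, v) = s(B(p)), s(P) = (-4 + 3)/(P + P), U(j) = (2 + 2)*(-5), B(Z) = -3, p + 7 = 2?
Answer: 0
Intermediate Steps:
p = -5 (p = -7 + 2 = -5)
U(j) = -20 (U(j) = 4*(-5) = -20)
s(P) = -1/(2*P)
l(J, v) = ⅙ (l(J, v) = -½/(-3) = -½*(-⅓) = ⅙)
D(6, R)*l(U(2), 5 - 5) = 0*(⅙) = 0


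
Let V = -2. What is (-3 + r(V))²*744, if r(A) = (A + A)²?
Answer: 125736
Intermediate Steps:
r(A) = 4*A² (r(A) = (2*A)² = 4*A²)
(-3 + r(V))²*744 = (-3 + 4*(-2)²)²*744 = (-3 + 4*4)²*744 = (-3 + 16)²*744 = 13²*744 = 169*744 = 125736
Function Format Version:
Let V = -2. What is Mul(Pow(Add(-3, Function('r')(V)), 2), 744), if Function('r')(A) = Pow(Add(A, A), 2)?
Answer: 125736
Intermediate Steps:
Function('r')(A) = Mul(4, Pow(A, 2)) (Function('r')(A) = Pow(Mul(2, A), 2) = Mul(4, Pow(A, 2)))
Mul(Pow(Add(-3, Function('r')(V)), 2), 744) = Mul(Pow(Add(-3, Mul(4, Pow(-2, 2))), 2), 744) = Mul(Pow(Add(-3, Mul(4, 4)), 2), 744) = Mul(Pow(Add(-3, 16), 2), 744) = Mul(Pow(13, 2), 744) = Mul(169, 744) = 125736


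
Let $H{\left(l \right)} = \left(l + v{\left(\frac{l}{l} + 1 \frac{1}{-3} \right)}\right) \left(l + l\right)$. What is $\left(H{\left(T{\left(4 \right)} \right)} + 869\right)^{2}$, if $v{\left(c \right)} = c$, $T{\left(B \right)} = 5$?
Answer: $\frac{7711729}{9} \approx 8.5686 \cdot 10^{5}$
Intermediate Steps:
$H{\left(l \right)} = 2 l \left(\frac{2}{3} + l\right)$ ($H{\left(l \right)} = \left(l + \left(\frac{l}{l} + 1 \frac{1}{-3}\right)\right) \left(l + l\right) = \left(l + \left(1 + 1 \left(- \frac{1}{3}\right)\right)\right) 2 l = \left(l + \left(1 - \frac{1}{3}\right)\right) 2 l = \left(l + \frac{2}{3}\right) 2 l = \left(\frac{2}{3} + l\right) 2 l = 2 l \left(\frac{2}{3} + l\right)$)
$\left(H{\left(T{\left(4 \right)} \right)} + 869\right)^{2} = \left(\frac{2}{3} \cdot 5 \left(2 + 3 \cdot 5\right) + 869\right)^{2} = \left(\frac{2}{3} \cdot 5 \left(2 + 15\right) + 869\right)^{2} = \left(\frac{2}{3} \cdot 5 \cdot 17 + 869\right)^{2} = \left(\frac{170}{3} + 869\right)^{2} = \left(\frac{2777}{3}\right)^{2} = \frac{7711729}{9}$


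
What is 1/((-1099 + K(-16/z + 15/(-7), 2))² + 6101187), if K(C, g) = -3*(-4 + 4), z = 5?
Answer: 1/7308988 ≈ 1.3682e-7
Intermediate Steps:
K(C, g) = 0 (K(C, g) = -3*0 = 0)
1/((-1099 + K(-16/z + 15/(-7), 2))² + 6101187) = 1/((-1099 + 0)² + 6101187) = 1/((-1099)² + 6101187) = 1/(1207801 + 6101187) = 1/7308988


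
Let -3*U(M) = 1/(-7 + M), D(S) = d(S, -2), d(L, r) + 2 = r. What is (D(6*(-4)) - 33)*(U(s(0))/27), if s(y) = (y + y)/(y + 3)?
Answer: -37/567 ≈ -0.065256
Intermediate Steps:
d(L, r) = -2 + r
s(y) = 2*y/(3 + y) (s(y) = (2*y)/(3 + y) = 2*y/(3 + y))
D(S) = -4 (D(S) = -2 - 2 = -4)
U(M) = -1/(3*(-7 + M))
(D(6*(-4)) - 33)*(U(s(0))/27) = (-4 - 33)*(-1/(-21 + 3*(2*0/(3 + 0)))/27) = -37*(-1/(-21 + 3*(2*0/3)))/27 = -37*(-1/(-21 + 3*(2*0*(⅓))))/27 = -37*(-1/(-21 + 3*0))/27 = -37*(-1/(-21 + 0))/27 = -37*(-1/(-21))/27 = -37*(-1*(-1/21))/27 = -37/(21*27) = -37*1/567 = -37/567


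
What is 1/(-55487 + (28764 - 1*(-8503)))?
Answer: -1/18220 ≈ -5.4885e-5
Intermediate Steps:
1/(-55487 + (28764 - 1*(-8503))) = 1/(-55487 + (28764 + 8503)) = 1/(-55487 + 37267) = 1/(-18220) = -1/18220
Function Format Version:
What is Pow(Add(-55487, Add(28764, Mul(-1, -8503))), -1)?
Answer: Rational(-1, 18220) ≈ -5.4885e-5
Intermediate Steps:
Pow(Add(-55487, Add(28764, Mul(-1, -8503))), -1) = Pow(Add(-55487, Add(28764, 8503)), -1) = Pow(Add(-55487, 37267), -1) = Pow(-18220, -1) = Rational(-1, 18220)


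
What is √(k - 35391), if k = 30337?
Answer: 19*I*√14 ≈ 71.092*I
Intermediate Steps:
√(k - 35391) = √(30337 - 35391) = √(-5054) = 19*I*√14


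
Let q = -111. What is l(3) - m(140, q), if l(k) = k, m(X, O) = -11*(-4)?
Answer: -41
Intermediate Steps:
m(X, O) = 44
l(3) - m(140, q) = 3 - 1*44 = 3 - 44 = -41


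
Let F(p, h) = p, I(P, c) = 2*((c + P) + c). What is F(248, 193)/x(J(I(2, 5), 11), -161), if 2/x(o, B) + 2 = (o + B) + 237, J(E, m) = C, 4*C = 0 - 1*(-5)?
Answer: 9331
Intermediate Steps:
C = 5/4 (C = (0 - 1*(-5))/4 = (0 + 5)/4 = (1/4)*5 = 5/4 ≈ 1.2500)
I(P, c) = 2*P + 4*c (I(P, c) = 2*((P + c) + c) = 2*(P + 2*c) = 2*P + 4*c)
J(E, m) = 5/4
x(o, B) = 2/(235 + B + o) (x(o, B) = 2/(-2 + ((o + B) + 237)) = 2/(-2 + ((B + o) + 237)) = 2/(-2 + (237 + B + o)) = 2/(235 + B + o))
F(248, 193)/x(J(I(2, 5), 11), -161) = 248/((2/(235 - 161 + 5/4))) = 248/((2/(301/4))) = 248/((2*(4/301))) = 248/(8/301) = 248*(301/8) = 9331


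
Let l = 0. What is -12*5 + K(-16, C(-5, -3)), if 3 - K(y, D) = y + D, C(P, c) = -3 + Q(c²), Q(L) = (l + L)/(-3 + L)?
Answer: -79/2 ≈ -39.500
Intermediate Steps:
Q(L) = L/(-3 + L) (Q(L) = (0 + L)/(-3 + L) = L/(-3 + L))
C(P, c) = -3 + c²/(-3 + c²)
K(y, D) = 3 - D - y (K(y, D) = 3 - (y + D) = 3 - (D + y) = 3 + (-D - y) = 3 - D - y)
-12*5 + K(-16, C(-5, -3)) = -12*5 + (3 - (9 - 2*(-3)²)/(-3 + (-3)²) - 1*(-16)) = -60 + (3 - (9 - 2*9)/(-3 + 9) + 16) = -60 + (3 - (9 - 18)/6 + 16) = -60 + (3 - (-9)/6 + 16) = -60 + (3 - 1*(-3/2) + 16) = -60 + (3 + 3/2 + 16) = -60 + 41/2 = -79/2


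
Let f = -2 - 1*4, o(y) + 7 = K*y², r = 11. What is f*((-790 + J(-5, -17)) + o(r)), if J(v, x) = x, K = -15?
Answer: 15774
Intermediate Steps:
o(y) = -7 - 15*y²
f = -6 (f = -2 - 4 = -6)
f*((-790 + J(-5, -17)) + o(r)) = -6*((-790 - 17) + (-7 - 15*11²)) = -6*(-807 + (-7 - 15*121)) = -6*(-807 + (-7 - 1815)) = -6*(-807 - 1822) = -6*(-2629) = 15774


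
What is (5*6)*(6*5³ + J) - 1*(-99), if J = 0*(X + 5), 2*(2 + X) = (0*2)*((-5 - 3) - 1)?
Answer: 22599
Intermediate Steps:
X = -2 (X = -2 + ((0*2)*((-5 - 3) - 1))/2 = -2 + (0*(-8 - 1))/2 = -2 + (0*(-9))/2 = -2 + (½)*0 = -2 + 0 = -2)
J = 0 (J = 0*(-2 + 5) = 0*3 = 0)
(5*6)*(6*5³ + J) - 1*(-99) = (5*6)*(6*5³ + 0) - 1*(-99) = 30*(6*125 + 0) + 99 = 30*(750 + 0) + 99 = 30*750 + 99 = 22500 + 99 = 22599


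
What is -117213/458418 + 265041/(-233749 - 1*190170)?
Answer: -57062794295/64777366714 ≈ -0.88091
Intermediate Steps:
-117213/458418 + 265041/(-233749 - 1*190170) = -117213*1/458418 + 265041/(-233749 - 190170) = -39071/152806 + 265041/(-423919) = -39071/152806 + 265041*(-1/423919) = -39071/152806 - 265041/423919 = -57062794295/64777366714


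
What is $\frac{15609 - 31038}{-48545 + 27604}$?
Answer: $\frac{15429}{20941} \approx 0.73678$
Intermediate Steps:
$\frac{15609 - 31038}{-48545 + 27604} = - \frac{15429}{-20941} = \left(-15429\right) \left(- \frac{1}{20941}\right) = \frac{15429}{20941}$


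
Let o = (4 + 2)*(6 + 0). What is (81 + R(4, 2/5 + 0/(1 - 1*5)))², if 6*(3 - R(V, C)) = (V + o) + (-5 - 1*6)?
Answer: 225625/36 ≈ 6267.4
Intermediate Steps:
o = 36 (o = 6*6 = 36)
R(V, C) = -7/6 - V/6 (R(V, C) = 3 - ((V + 36) + (-5 - 1*6))/6 = 3 - ((36 + V) + (-5 - 6))/6 = 3 - ((36 + V) - 11)/6 = 3 - (25 + V)/6 = 3 + (-25/6 - V/6) = -7/6 - V/6)
(81 + R(4, 2/5 + 0/(1 - 1*5)))² = (81 + (-7/6 - ⅙*4))² = (81 + (-7/6 - ⅔))² = (81 - 11/6)² = (475/6)² = 225625/36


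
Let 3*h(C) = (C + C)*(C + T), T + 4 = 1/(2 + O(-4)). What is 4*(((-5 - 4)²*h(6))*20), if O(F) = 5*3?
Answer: 907200/17 ≈ 53365.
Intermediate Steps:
O(F) = 15
T = -67/17 (T = -4 + 1/(2 + 15) = -4 + 1/17 = -67/17 ≈ -3.9412)
h(C) = 2*C*(-67/17 + C)/3 (h(C) = ((C + C)*(C - 67/17))/3 = ((2*C)*(-67/17 + C))/3 = (2*C*(-67/17 + C))/3 = 2*C*(-67/17 + C)/3)
4*(((-5 - 4)²*h(6))*20) = 4*(((-5 - 4)²*((2/51)*6*(-67 + 17*6)))*20) = 4*(((-9)²*((2/51)*6*(-67 + 102)))*20) = 4*((81*((2/51)*6*35))*20) = 4*((81*(140/17))*20) = 4*((11340/17)*20) = 4*(226800/17) = 907200/17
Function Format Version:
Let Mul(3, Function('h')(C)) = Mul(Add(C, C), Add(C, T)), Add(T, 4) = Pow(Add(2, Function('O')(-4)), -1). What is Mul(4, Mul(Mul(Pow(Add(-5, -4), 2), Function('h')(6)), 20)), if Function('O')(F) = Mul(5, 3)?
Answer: Rational(907200, 17) ≈ 53365.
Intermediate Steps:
Function('O')(F) = 15
T = Rational(-67, 17) (T = Add(-4, Pow(Add(2, 15), -1)) = Add(-4, Pow(17, -1)) = Add(-4, Rational(1, 17)) = Rational(-67, 17) ≈ -3.9412)
Function('h')(C) = Mul(Rational(2, 3), C, Add(Rational(-67, 17), C)) (Function('h')(C) = Mul(Rational(1, 3), Mul(Add(C, C), Add(C, Rational(-67, 17)))) = Mul(Rational(1, 3), Mul(Mul(2, C), Add(Rational(-67, 17), C))) = Mul(Rational(1, 3), Mul(2, C, Add(Rational(-67, 17), C))) = Mul(Rational(2, 3), C, Add(Rational(-67, 17), C)))
Mul(4, Mul(Mul(Pow(Add(-5, -4), 2), Function('h')(6)), 20)) = Mul(4, Mul(Mul(Pow(Add(-5, -4), 2), Mul(Rational(2, 51), 6, Add(-67, Mul(17, 6)))), 20)) = Mul(4, Mul(Mul(Pow(-9, 2), Mul(Rational(2, 51), 6, Add(-67, 102))), 20)) = Mul(4, Mul(Mul(81, Mul(Rational(2, 51), 6, 35)), 20)) = Mul(4, Mul(Mul(81, Rational(140, 17)), 20)) = Mul(4, Mul(Rational(11340, 17), 20)) = Mul(4, Rational(226800, 17)) = Rational(907200, 17)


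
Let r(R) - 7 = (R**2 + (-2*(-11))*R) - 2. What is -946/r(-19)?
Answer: 473/26 ≈ 18.192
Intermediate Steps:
r(R) = 5 + R**2 + 22*R (r(R) = 7 + ((R**2 + (-2*(-11))*R) - 2) = 7 + ((R**2 + 22*R) - 2) = 7 + (-2 + R**2 + 22*R) = 5 + R**2 + 22*R)
-946/r(-19) = -946/(5 + (-19)**2 + 22*(-19)) = -946/(5 + 361 - 418) = -946/(-52) = -946*(-1/52) = 473/26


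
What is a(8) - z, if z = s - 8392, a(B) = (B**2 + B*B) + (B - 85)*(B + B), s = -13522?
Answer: 20810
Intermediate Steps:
a(B) = 2*B**2 + 2*B*(-85 + B) (a(B) = (B**2 + B**2) + (-85 + B)*(2*B) = 2*B**2 + 2*B*(-85 + B))
z = -21914 (z = -13522 - 8392 = -21914)
a(8) - z = 2*8*(-85 + 2*8) - 1*(-21914) = 2*8*(-85 + 16) + 21914 = 2*8*(-69) + 21914 = -1104 + 21914 = 20810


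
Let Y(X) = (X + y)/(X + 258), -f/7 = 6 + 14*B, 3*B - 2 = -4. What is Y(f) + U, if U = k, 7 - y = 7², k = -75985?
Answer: -16032849/211 ≈ -75985.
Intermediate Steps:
B = -⅔ (B = ⅔ + (⅓)*(-4) = ⅔ - 4/3 = -⅔ ≈ -0.66667)
f = 70/3 (f = -7*(6 + 14*(-⅔)) = -7*(6 - 28/3) = -7*(-10/3) = 70/3 ≈ 23.333)
y = -42 (y = 7 - 1*7² = 7 - 1*49 = 7 - 49 = -42)
Y(X) = (-42 + X)/(258 + X) (Y(X) = (X - 42)/(X + 258) = (-42 + X)/(258 + X))
U = -75985
Y(f) + U = (-42 + 70/3)/(258 + 70/3) - 75985 = -56/3/(844/3) - 75985 = (3/844)*(-56/3) - 75985 = -14/211 - 75985 = -16032849/211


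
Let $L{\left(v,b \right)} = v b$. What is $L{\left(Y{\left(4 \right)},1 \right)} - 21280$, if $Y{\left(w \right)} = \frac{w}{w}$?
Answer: $-21279$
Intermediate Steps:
$Y{\left(w \right)} = 1$
$L{\left(v,b \right)} = b v$
$L{\left(Y{\left(4 \right)},1 \right)} - 21280 = 1 \cdot 1 - 21280 = 1 - 21280 = -21279$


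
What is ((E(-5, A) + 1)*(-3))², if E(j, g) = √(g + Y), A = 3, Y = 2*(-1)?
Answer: 36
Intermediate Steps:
Y = -2
E(j, g) = √(-2 + g) (E(j, g) = √(g - 2) = √(-2 + g))
((E(-5, A) + 1)*(-3))² = ((√(-2 + 3) + 1)*(-3))² = ((√1 + 1)*(-3))² = ((1 + 1)*(-3))² = (2*(-3))² = (-6)² = 36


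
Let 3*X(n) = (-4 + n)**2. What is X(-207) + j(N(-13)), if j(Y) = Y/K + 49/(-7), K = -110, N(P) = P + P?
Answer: 2447539/165 ≈ 14834.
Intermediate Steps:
N(P) = 2*P
X(n) = (-4 + n)**2/3
j(Y) = -7 - Y/110 (j(Y) = Y/(-110) + 49/(-7) = Y*(-1/110) + 49*(-1/7) = -Y/110 - 7 = -7 - Y/110)
X(-207) + j(N(-13)) = (-4 - 207)**2/3 + (-7 - (-13)/55) = (1/3)*(-211)**2 + (-7 - 1/110*(-26)) = (1/3)*44521 + (-7 + 13/55) = 44521/3 - 372/55 = 2447539/165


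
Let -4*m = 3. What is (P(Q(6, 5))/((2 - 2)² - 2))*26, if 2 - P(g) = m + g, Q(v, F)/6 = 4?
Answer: 1105/4 ≈ 276.25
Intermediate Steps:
m = -¾ (m = -¼*3 = -¾ ≈ -0.75000)
Q(v, F) = 24 (Q(v, F) = 6*4 = 24)
P(g) = 11/4 - g (P(g) = 2 - (-¾ + g) = 2 + (¾ - g) = 11/4 - g)
(P(Q(6, 5))/((2 - 2)² - 2))*26 = ((11/4 - 1*24)/((2 - 2)² - 2))*26 = ((11/4 - 24)/(0² - 2))*26 = -85/(4*(0 - 2))*26 = -85/4/(-2)*26 = -85/4*(-½)*26 = (85/8)*26 = 1105/4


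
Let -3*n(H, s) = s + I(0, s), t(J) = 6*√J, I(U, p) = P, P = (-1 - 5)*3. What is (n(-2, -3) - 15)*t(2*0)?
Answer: 0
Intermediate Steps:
P = -18 (P = -6*3 = -18)
I(U, p) = -18
n(H, s) = 6 - s/3 (n(H, s) = -(s - 18)/3 = -(-18 + s)/3 = 6 - s/3)
(n(-2, -3) - 15)*t(2*0) = ((6 - ⅓*(-3)) - 15)*(6*√(2*0)) = ((6 + 1) - 15)*(6*√0) = (7 - 15)*(6*0) = -8*0 = 0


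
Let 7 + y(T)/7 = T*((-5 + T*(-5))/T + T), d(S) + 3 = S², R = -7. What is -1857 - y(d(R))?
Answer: -14975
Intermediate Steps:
d(S) = -3 + S²
y(T) = -49 + 7*T*(T + (-5 - 5*T)/T) (y(T) = -49 + 7*(T*((-5 + T*(-5))/T + T)) = -49 + 7*(T*((-5 - 5*T)/T + T)) = -49 + 7*(T*(T + (-5 - 5*T)/T)) = -49 + 7*T*(T + (-5 - 5*T)/T))
-1857 - y(d(R)) = -1857 - (-84 - 35*(-3 + (-7)²) + 7*(-3 + (-7)²)²) = -1857 - (-84 - 35*(-3 + 49) + 7*(-3 + 49)²) = -1857 - (-84 - 35*46 + 7*46²) = -1857 - (-84 - 1610 + 7*2116) = -1857 - (-84 - 1610 + 14812) = -1857 - 1*13118 = -1857 - 13118 = -14975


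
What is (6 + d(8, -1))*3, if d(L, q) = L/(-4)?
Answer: 12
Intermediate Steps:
d(L, q) = -L/4 (d(L, q) = L*(-¼) = -L/4)
(6 + d(8, -1))*3 = (6 - ¼*8)*3 = (6 - 2)*3 = 4*3 = 12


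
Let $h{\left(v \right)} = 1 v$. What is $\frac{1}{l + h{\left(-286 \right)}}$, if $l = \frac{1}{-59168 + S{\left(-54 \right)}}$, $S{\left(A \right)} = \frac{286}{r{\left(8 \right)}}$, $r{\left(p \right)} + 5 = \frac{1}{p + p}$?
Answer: $- \frac{4678848}{1338150607} \approx -0.0034965$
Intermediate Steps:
$r{\left(p \right)} = -5 + \frac{1}{2 p}$ ($r{\left(p \right)} = -5 + \frac{1}{p + p} = -5 + \frac{1}{2 p}$)
$S{\left(A \right)} = - \frac{4576}{79}$ ($S{\left(A \right)} = \frac{286}{-5 + \frac{1}{2 \cdot 8}} = \frac{286}{-5 + \frac{1}{2} \cdot \frac{1}{8}} = \frac{286}{-5 + \frac{1}{16}} = \frac{286}{- \frac{79}{16}} = 286 \left(- \frac{16}{79}\right) = - \frac{4576}{79}$)
$l = - \frac{79}{4678848}$ ($l = \frac{1}{-59168 - \frac{4576}{79}} = \frac{1}{- \frac{4678848}{79}} = - \frac{79}{4678848} \approx -1.6884 \cdot 10^{-5}$)
$h{\left(v \right)} = v$
$\frac{1}{l + h{\left(-286 \right)}} = \frac{1}{- \frac{79}{4678848} - 286} = \frac{1}{- \frac{1338150607}{4678848}} = - \frac{4678848}{1338150607}$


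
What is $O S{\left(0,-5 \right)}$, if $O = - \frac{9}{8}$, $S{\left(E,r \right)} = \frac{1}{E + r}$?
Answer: $\frac{9}{40} \approx 0.225$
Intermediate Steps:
$O = - \frac{9}{8}$ ($O = \left(-9\right) \frac{1}{8} = - \frac{9}{8} \approx -1.125$)
$O S{\left(0,-5 \right)} = - \frac{9}{8 \left(0 - 5\right)} = - \frac{9}{8 \left(-5\right)} = \left(- \frac{9}{8}\right) \left(- \frac{1}{5}\right) = \frac{9}{40}$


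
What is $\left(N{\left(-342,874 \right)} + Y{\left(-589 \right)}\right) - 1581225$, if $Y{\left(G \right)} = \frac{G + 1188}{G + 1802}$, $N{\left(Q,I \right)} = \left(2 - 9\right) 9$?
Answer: $- \frac{1918101745}{1213} \approx -1.5813 \cdot 10^{6}$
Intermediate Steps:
$N{\left(Q,I \right)} = -63$ ($N{\left(Q,I \right)} = \left(-7\right) 9 = -63$)
$Y{\left(G \right)} = \frac{1188 + G}{1802 + G}$
$\left(N{\left(-342,874 \right)} + Y{\left(-589 \right)}\right) - 1581225 = \left(-63 + \frac{1188 - 589}{1802 - 589}\right) - 1581225 = \left(-63 + \frac{1}{1213} \cdot 599\right) - 1581225 = \left(-63 + \frac{599}{1213}\right) - 1581225 = - \frac{75820}{1213} - 1581225 = - \frac{1918101745}{1213}$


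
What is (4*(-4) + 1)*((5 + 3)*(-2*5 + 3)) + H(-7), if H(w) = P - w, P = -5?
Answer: 842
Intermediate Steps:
H(w) = -5 - w
(4*(-4) + 1)*((5 + 3)*(-2*5 + 3)) + H(-7) = (4*(-4) + 1)*((5 + 3)*(-2*5 + 3)) + (-5 - 1*(-7)) = (-16 + 1)*(8*(-10 + 3)) + (-5 + 7) = -120*(-7) + 2 = -15*(-56) + 2 = 840 + 2 = 842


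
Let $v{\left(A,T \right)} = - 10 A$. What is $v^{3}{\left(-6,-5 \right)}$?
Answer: $216000$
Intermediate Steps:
$v^{3}{\left(-6,-5 \right)} = \left(\left(-10\right) \left(-6\right)\right)^{3} = 60^{3} = 216000$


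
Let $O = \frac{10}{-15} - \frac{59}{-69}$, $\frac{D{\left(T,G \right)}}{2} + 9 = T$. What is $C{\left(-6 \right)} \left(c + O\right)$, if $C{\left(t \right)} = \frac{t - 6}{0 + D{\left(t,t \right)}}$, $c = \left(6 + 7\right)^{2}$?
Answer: $\frac{23348}{345} \approx 67.675$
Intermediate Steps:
$D{\left(T,G \right)} = -18 + 2 T$
$c = 169$ ($c = 13^{2} = 169$)
$O = \frac{13}{69}$ ($O = 10 \left(- \frac{1}{15}\right) - - \frac{59}{69} = - \frac{2}{3} + \frac{59}{69} = \frac{13}{69} \approx 0.18841$)
$C{\left(t \right)} = \frac{-6 + t}{-18 + 2 t}$ ($C{\left(t \right)} = \frac{t - 6}{0 + \left(-18 + 2 t\right)} = \frac{-6 + t}{-18 + 2 t}$)
$C{\left(-6 \right)} \left(c + O\right) = \frac{-6 - 6}{2 \left(-9 - 6\right)} \left(169 + \frac{13}{69}\right) = \frac{1}{2} \frac{1}{-15} \left(-12\right) \frac{11674}{69} = \frac{1}{2} \left(- \frac{1}{15}\right) \left(-12\right) \frac{11674}{69} = \frac{2}{5} \cdot \frac{11674}{69} = \frac{23348}{345}$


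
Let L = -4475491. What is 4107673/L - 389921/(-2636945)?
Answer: -9086619852774/11801623614995 ≈ -0.76995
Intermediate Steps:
4107673/L - 389921/(-2636945) = 4107673/(-4475491) - 389921/(-2636945) = 4107673*(-1/4475491) - 389921*(-1/2636945) = -4107673/4475491 + 389921/2636945 = -9086619852774/11801623614995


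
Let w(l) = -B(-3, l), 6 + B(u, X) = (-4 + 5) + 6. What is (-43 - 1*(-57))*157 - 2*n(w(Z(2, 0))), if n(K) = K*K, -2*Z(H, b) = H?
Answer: 2196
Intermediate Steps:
Z(H, b) = -H/2
B(u, X) = 1 (B(u, X) = -6 + ((-4 + 5) + 6) = -6 + (1 + 6) = -6 + 7 = 1)
w(l) = -1 (w(l) = -1*1 = -1)
n(K) = K²
(-43 - 1*(-57))*157 - 2*n(w(Z(2, 0))) = (-43 - 1*(-57))*157 - 2*(-1)² = (-43 + 57)*157 - 2*1 = 14*157 - 2 = 2198 - 2 = 2196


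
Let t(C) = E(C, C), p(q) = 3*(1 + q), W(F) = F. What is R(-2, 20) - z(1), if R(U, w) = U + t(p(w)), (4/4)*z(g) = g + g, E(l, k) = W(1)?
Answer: -3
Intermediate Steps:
E(l, k) = 1
z(g) = 2*g (z(g) = g + g = 2*g)
p(q) = 3 + 3*q
t(C) = 1
R(U, w) = 1 + U (R(U, w) = U + 1 = 1 + U)
R(-2, 20) - z(1) = (1 - 2) - 2 = -1 - 1*2 = -1 - 2 = -3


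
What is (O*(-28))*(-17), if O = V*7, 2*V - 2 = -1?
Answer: 1666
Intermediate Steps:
V = 1/2 (V = 1 + (1/2)*(-1) = 1 - 1/2 = 1/2 ≈ 0.50000)
O = 7/2 (O = (1/2)*7 = 7/2 ≈ 3.5000)
(O*(-28))*(-17) = ((7/2)*(-28))*(-17) = -98*(-17) = 1666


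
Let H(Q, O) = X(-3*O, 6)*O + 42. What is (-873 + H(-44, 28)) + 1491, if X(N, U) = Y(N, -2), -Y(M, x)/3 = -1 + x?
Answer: 912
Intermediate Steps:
Y(M, x) = 3 - 3*x (Y(M, x) = -3*(-1 + x) = 3 - 3*x)
X(N, U) = 9 (X(N, U) = 3 - 3*(-2) = 3 + 6 = 9)
H(Q, O) = 42 + 9*O (H(Q, O) = 9*O + 42 = 42 + 9*O)
(-873 + H(-44, 28)) + 1491 = (-873 + (42 + 9*28)) + 1491 = (-873 + (42 + 252)) + 1491 = (-873 + 294) + 1491 = -579 + 1491 = 912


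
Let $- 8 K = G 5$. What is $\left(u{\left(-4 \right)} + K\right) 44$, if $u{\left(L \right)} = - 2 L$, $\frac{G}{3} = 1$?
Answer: $\frac{539}{2} \approx 269.5$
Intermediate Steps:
$G = 3$ ($G = 3 \cdot 1 = 3$)
$K = - \frac{15}{8}$ ($K = - \frac{3 \cdot 5}{8} = \left(- \frac{1}{8}\right) 15 = - \frac{15}{8} \approx -1.875$)
$\left(u{\left(-4 \right)} + K\right) 44 = \left(\left(-2\right) \left(-4\right) - \frac{15}{8}\right) 44 = \left(8 - \frac{15}{8}\right) 44 = \frac{49}{8} \cdot 44 = \frac{539}{2}$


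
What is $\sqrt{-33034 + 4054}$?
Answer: $6 i \sqrt{805} \approx 170.24 i$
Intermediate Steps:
$\sqrt{-33034 + 4054} = \sqrt{-28980} = 6 i \sqrt{805}$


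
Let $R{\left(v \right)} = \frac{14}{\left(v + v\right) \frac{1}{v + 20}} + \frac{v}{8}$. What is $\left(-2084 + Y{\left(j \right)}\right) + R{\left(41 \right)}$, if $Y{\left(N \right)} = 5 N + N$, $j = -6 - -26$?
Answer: $- \frac{639095}{328} \approx -1948.5$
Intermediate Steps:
$j = 20$ ($j = -6 + 26 = 20$)
$R{\left(v \right)} = \frac{v}{8} + \frac{7 \left(20 + v\right)}{v}$ ($R{\left(v \right)} = \frac{14}{2 v \frac{1}{20 + v}} + v \frac{1}{8} = \frac{14}{2 v \frac{1}{20 + v}} + \frac{v}{8} = 14 \frac{20 + v}{2 v} + \frac{v}{8} = \frac{7 \left(20 + v\right)}{v} + \frac{v}{8} = \frac{v}{8} + \frac{7 \left(20 + v\right)}{v}$)
$Y{\left(N \right)} = 6 N$
$\left(-2084 + Y{\left(j \right)}\right) + R{\left(41 \right)} = \left(-2084 + 6 \cdot 20\right) + \left(7 + \frac{140}{41} + \frac{1}{8} \cdot 41\right) = \left(-2084 + 120\right) + \left(7 + 140 \cdot \frac{1}{41} + \frac{41}{8}\right) = -1964 + \left(7 + \frac{140}{41} + \frac{41}{8}\right) = -1964 + \frac{5097}{328} = - \frac{639095}{328}$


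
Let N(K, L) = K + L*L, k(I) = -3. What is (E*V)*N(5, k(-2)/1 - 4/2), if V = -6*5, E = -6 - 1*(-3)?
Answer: 2700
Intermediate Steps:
E = -3 (E = -6 + 3 = -3)
V = -30
N(K, L) = K + L²
(E*V)*N(5, k(-2)/1 - 4/2) = (-3*(-30))*(5 + (-3/1 - 4/2)²) = 90*(5 + (-3*1 - 4*½)²) = 90*(5 + (-3 - 2)²) = 90*(5 + (-5)²) = 90*(5 + 25) = 90*30 = 2700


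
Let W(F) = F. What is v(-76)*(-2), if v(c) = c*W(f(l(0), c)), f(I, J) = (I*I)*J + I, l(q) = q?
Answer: 0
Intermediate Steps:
f(I, J) = I + J*I**2 (f(I, J) = I**2*J + I = J*I**2 + I = I + J*I**2)
v(c) = 0 (v(c) = c*(0*(1 + 0*c)) = c*(0*(1 + 0)) = c*(0*1) = c*0 = 0)
v(-76)*(-2) = 0*(-2) = 0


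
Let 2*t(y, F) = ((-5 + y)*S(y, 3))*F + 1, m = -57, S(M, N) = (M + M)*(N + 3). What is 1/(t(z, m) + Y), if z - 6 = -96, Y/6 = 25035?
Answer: -2/5547779 ≈ -3.6050e-7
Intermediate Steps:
Y = 150210 (Y = 6*25035 = 150210)
S(M, N) = 2*M*(3 + N) (S(M, N) = (2*M)*(3 + N) = 2*M*(3 + N))
z = -90 (z = 6 - 96 = -90)
t(y, F) = 1/2 + 6*F*y*(-5 + y) (t(y, F) = (((-5 + y)*(2*y*(3 + 3)))*F + 1)/2 = (((-5 + y)*(2*y*6))*F + 1)/2 = (((-5 + y)*(12*y))*F + 1)/2 = ((12*y*(-5 + y))*F + 1)/2 = (12*F*y*(-5 + y) + 1)/2 = (1 + 12*F*y*(-5 + y))/2 = 1/2 + 6*F*y*(-5 + y))
1/(t(z, m) + Y) = 1/((1/2 - 30*(-57)*(-90) + 6*(-57)*(-90)**2) + 150210) = 1/((1/2 - 153900 + 6*(-57)*8100) + 150210) = 1/((1/2 - 153900 - 2770200) + 150210) = 1/(-5848199/2 + 150210) = 1/(-5547779/2) = -2/5547779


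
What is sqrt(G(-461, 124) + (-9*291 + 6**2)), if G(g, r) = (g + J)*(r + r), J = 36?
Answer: I*sqrt(107983) ≈ 328.61*I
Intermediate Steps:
G(g, r) = 2*r*(36 + g) (G(g, r) = (g + 36)*(r + r) = (36 + g)*(2*r) = 2*r*(36 + g))
sqrt(G(-461, 124) + (-9*291 + 6**2)) = sqrt(2*124*(36 - 461) + (-9*291 + 6**2)) = sqrt(2*124*(-425) + (-2619 + 36)) = sqrt(-105400 - 2583) = sqrt(-107983) = I*sqrt(107983)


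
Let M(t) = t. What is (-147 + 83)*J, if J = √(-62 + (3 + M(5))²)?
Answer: -64*√2 ≈ -90.510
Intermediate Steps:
J = √2 (J = √(-62 + (3 + 5)²) = √(-62 + 8²) = √(-62 + 64) = √2 ≈ 1.4142)
(-147 + 83)*J = (-147 + 83)*√2 = -64*√2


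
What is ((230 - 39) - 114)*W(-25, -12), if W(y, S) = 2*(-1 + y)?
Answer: -4004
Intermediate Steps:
W(y, S) = -2 + 2*y
((230 - 39) - 114)*W(-25, -12) = ((230 - 39) - 114)*(-2 + 2*(-25)) = (191 - 114)*(-2 - 50) = 77*(-52) = -4004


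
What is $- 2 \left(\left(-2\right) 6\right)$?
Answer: $24$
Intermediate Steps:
$- 2 \left(\left(-2\right) 6\right) = \left(-2\right) \left(-12\right) = 24$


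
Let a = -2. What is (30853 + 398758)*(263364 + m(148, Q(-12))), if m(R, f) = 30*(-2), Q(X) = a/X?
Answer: 113118294744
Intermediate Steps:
Q(X) = -2/X
m(R, f) = -60
(30853 + 398758)*(263364 + m(148, Q(-12))) = (30853 + 398758)*(263364 - 60) = 429611*263304 = 113118294744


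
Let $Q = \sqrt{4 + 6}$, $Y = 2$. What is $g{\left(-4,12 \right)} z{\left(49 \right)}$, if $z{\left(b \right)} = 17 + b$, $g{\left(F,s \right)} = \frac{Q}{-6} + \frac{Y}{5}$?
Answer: $\frac{132}{5} - 11 \sqrt{10} \approx -8.3851$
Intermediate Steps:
$Q = \sqrt{10} \approx 3.1623$
$g{\left(F,s \right)} = \frac{2}{5} - \frac{\sqrt{10}}{6}$ ($g{\left(F,s \right)} = \frac{\sqrt{10}}{-6} + \frac{2}{5} = \sqrt{10} \left(- \frac{1}{6}\right) + 2 \cdot \frac{1}{5} = - \frac{\sqrt{10}}{6} + \frac{2}{5} = \frac{2}{5} - \frac{\sqrt{10}}{6}$)
$g{\left(-4,12 \right)} z{\left(49 \right)} = \left(\frac{2}{5} - \frac{\sqrt{10}}{6}\right) \left(17 + 49\right) = \left(\frac{2}{5} - \frac{\sqrt{10}}{6}\right) 66 = \frac{132}{5} - 11 \sqrt{10}$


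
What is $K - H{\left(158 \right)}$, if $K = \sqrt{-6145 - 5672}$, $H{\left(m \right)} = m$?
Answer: $-158 + 3 i \sqrt{1313} \approx -158.0 + 108.71 i$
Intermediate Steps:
$K = 3 i \sqrt{1313}$ ($K = \sqrt{-6145 - 5672} = \sqrt{-11817} = 3 i \sqrt{1313} \approx 108.71 i$)
$K - H{\left(158 \right)} = 3 i \sqrt{1313} - 158 = -158 + 3 i \sqrt{1313}$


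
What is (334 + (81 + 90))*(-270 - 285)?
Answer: -280275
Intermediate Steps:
(334 + (81 + 90))*(-270 - 285) = (334 + 171)*(-555) = 505*(-555) = -280275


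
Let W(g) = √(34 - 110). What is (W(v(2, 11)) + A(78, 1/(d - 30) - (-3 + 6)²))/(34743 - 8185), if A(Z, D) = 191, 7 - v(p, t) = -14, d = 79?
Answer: 191/26558 + I*√19/13279 ≈ 0.0071918 + 0.00032825*I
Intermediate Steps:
v(p, t) = 21 (v(p, t) = 7 - 1*(-14) = 7 + 14 = 21)
W(g) = 2*I*√19 (W(g) = √(-76) = 2*I*√19)
(W(v(2, 11)) + A(78, 1/(d - 30) - (-3 + 6)²))/(34743 - 8185) = (2*I*√19 + 191)/(34743 - 8185) = (191 + 2*I*√19)/26558 = (191 + 2*I*√19)*(1/26558) = 191/26558 + I*√19/13279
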